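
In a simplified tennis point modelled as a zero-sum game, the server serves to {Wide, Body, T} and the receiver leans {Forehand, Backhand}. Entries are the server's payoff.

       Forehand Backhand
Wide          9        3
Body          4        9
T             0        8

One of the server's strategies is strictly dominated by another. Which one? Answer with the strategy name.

Body gives a strictly higher payoff than T against every column: 4 > 0, 9 > 8.
So T is strictly dominated and the server never plays it.

T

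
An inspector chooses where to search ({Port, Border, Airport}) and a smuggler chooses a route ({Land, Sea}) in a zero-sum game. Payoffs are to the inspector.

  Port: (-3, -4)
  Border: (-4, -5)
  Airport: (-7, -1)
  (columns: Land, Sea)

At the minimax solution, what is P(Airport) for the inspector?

Row minima: Port → -4, Border → -5, Airport → -7; maximin = -4.
Column maxima: Land → -3, Sea → -1; minimax = -3.
-4 ≠ -3, so there is no saddle point; optimal play is mixed.
Border is strictly dominated by Port, so the inspector never plays it.
On the remaining 2×2 (Port, Airport vs Land, Sea):
Let the inspector play Port with probability p. Expected payoff against Land: (-3)p + (-7)(1−p) = 4p − 7; against Sea: (-4)p + (-1)(1−p) = −3p − 1.
Setting these equal: 4p − 7 = −3p − 1 ⇒ 7p = 6 ⇒ p = 6/7, and the value is (4)·(6/7) − 7 = -25/7.
For the smuggler: with q = P(Land), equating Port's and Airport's payoffs gives q − 4 = −6q − 1 ⇒ q = 3/7.

1/7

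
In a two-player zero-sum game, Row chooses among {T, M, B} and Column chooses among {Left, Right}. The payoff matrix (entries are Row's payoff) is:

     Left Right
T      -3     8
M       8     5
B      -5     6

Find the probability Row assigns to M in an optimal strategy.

11/14

Row minima: T → -3, M → 5, B → -5; maximin = 5.
Column maxima: Left → 8, Right → 8; minimax = 8.
5 ≠ 8, so there is no saddle point; optimal play is mixed.
B is strictly dominated by T, so Row never plays it.
On the remaining 2×2 (T, M vs Left, Right):
Let Row play T with probability p. Expected payoff against Left: (-3)p + 8(1−p) = −11p + 8; against Right: 8p + 5(1−p) = 3p + 5.
Setting these equal: −11p + 8 = 3p + 5 ⇒ −14p = -3 ⇒ p = 3/14, and the value is (-11)·(3/14) + 8 = 79/14.
For Column: with q = P(Left), equating T's and M's payoffs gives −11q + 8 = 3q + 5 ⇒ q = 3/14.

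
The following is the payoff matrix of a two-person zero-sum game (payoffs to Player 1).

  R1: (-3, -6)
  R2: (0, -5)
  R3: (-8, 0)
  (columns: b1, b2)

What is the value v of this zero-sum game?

Row minima: R1 → -6, R2 → -5, R3 → -8; maximin = -5.
Column maxima: b1 → 0, b2 → 0; minimax = 0.
-5 ≠ 0, so there is no saddle point; optimal play is mixed.
R1 is strictly dominated by R2, so Player 1 never plays it.
On the remaining 2×2 (R2, R3 vs b1, b2):
Let Player 1 play R2 with probability p. Expected payoff against b1: 0p + (-8)(1−p) = 8p − 8; against b2: (-5)p + 0(1−p) = −5p.
Setting these equal: 8p − 8 = −5p ⇒ 13p = 8 ⇒ p = 8/13, and the value is (8)·(8/13) − 8 = -40/13.
For Player 2: with q = P(b1), equating R2's and R3's payoffs gives 5q − 5 = −8q ⇒ q = 5/13.

-40/13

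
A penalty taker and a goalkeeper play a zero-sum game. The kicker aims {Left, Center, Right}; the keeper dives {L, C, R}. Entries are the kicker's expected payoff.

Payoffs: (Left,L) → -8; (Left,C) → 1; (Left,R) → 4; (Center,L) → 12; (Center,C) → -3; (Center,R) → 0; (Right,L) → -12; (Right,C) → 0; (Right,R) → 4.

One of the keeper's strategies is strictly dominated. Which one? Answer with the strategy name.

C holds the kicker's payoff strictly below R in every row: 1 < 4, -3 < 0, 0 < 4.
So R is strictly dominated for the keeper.

R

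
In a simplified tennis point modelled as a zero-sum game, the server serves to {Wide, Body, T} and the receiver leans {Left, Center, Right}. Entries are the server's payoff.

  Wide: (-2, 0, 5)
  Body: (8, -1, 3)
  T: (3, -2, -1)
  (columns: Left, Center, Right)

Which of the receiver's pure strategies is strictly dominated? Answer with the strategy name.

Center holds the server's payoff strictly below Right in every row: 0 < 5, -1 < 3, -2 < -1.
So Right is strictly dominated for the receiver.

Right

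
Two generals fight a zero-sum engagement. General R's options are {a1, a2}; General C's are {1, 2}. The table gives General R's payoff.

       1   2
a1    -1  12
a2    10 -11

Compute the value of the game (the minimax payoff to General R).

Row minima: a1 → -1, a2 → -11; maximin = -1.
Column maxima: 1 → 10, 2 → 12; minimax = 10.
-1 ≠ 10, so there is no saddle point; optimal play is mixed.
Let General R play a1 with probability p. Expected payoff against 1: (-1)p + 10(1−p) = −11p + 10; against 2: 12p + (-11)(1−p) = 23p − 11.
Setting these equal: −11p + 10 = 23p − 11 ⇒ −34p = -21 ⇒ p = 21/34, and the value is (-11)·(21/34) + 10 = 109/34.
For General C: with q = P(1), equating a1's and a2's payoffs gives −13q + 12 = 21q − 11 ⇒ q = 23/34.

109/34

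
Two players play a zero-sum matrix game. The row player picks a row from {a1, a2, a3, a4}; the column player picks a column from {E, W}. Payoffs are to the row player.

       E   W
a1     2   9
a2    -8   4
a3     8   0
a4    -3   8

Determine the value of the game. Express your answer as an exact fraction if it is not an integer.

Row minima: a1 → 2, a2 → -8, a3 → 0, a4 → -3; maximin = 2.
Column maxima: E → 8, W → 9; minimax = 8.
2 ≠ 8, so there is no saddle point; optimal play is mixed.
a2 is strictly dominated by a1, so the row player never plays it.
a4 is strictly dominated by a1, so the row player never plays it.
On the remaining 2×2 (a1, a3 vs E, W):
Let the row player play a1 with probability p. Expected payoff against E: 2p + 8(1−p) = −6p + 8; against W: 9p + 0(1−p) = 9p.
Setting these equal: −6p + 8 = 9p ⇒ −15p = -8 ⇒ p = 8/15, and the value is (-6)·(8/15) + 8 = 24/5.
For the column player: with q = P(E), equating a1's and a3's payoffs gives −7q + 9 = 8q ⇒ q = 3/5.

24/5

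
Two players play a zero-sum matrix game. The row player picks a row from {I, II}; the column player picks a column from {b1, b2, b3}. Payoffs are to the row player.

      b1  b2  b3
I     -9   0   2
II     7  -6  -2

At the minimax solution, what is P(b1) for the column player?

3/11

Row minima: I → -9, II → -6; maximin = -6.
Column maxima: b1 → 7, b2 → 0, b3 → 2; minimax = 0.
-6 ≠ 0, so there is no saddle point; optimal play is mixed.
b3 is strictly dominated by b2 (it gives the row player strictly more in every row), so the column player never plays it.
On the remaining 2×2 (I, II vs b1, b2):
Let the row player play I with probability p. Expected payoff against b1: (-9)p + 7(1−p) = −16p + 7; against b2: 0p + (-6)(1−p) = 6p − 6.
Setting these equal: −16p + 7 = 6p − 6 ⇒ −22p = -13 ⇒ p = 13/22, and the value is (-16)·(13/22) + 7 = -27/11.
For the column player: with q = P(b1), equating I's and II's payoffs gives −9q = 13q − 6 ⇒ q = 3/11.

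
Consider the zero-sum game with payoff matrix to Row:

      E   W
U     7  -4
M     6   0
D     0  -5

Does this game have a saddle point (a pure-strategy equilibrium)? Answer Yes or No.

Row minima: U → -4, M → 0, D → -5; maximin = 0.
Column maxima: E → 7, W → 0; minimax = 0.
maximin = minimax = 0, so a saddle point exists.

Yes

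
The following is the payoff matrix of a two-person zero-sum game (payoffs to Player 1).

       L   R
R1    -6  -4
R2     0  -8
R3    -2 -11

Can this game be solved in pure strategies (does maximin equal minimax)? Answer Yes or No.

Row minima: R1 → -6, R2 → -8, R3 → -11; maximin = -6.
Column maxima: L → 0, R → -4; minimax = -4.
-6 ≠ -4, so no pure-strategy equilibrium exists.

No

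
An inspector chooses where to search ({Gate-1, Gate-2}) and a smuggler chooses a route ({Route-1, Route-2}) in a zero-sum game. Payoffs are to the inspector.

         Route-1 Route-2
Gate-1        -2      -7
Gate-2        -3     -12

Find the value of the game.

-7

Row minima: Gate-1 → -7, Gate-2 → -12; maximin = -7.
Column maxima: Route-1 → -2, Route-2 → -7; minimax = -7.
Since maximin = minimax = -7, there is a saddle point and the value is -7.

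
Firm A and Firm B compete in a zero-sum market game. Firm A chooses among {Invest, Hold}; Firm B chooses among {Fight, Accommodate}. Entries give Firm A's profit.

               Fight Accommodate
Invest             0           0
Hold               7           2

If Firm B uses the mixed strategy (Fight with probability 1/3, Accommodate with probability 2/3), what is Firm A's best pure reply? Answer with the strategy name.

Hold

Expected payoff of Invest: (1/3)·0 + (2/3)·0 = 0.
Expected payoff of Hold: (1/3)·7 + (2/3)·2 = 11/3.
The largest is 11/3, so Firm A's best response is Hold.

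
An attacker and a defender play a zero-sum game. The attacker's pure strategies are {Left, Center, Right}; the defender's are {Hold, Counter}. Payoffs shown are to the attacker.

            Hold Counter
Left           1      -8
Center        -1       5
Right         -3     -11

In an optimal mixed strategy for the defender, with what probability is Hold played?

13/15

Row minima: Left → -8, Center → -1, Right → -11; maximin = -1.
Column maxima: Hold → 1, Counter → 5; minimax = 1.
-1 ≠ 1, so there is no saddle point; optimal play is mixed.
Right is strictly dominated by Left, so the attacker never plays it.
On the remaining 2×2 (Left, Center vs Hold, Counter):
Let the attacker play Left with probability p. Expected payoff against Hold: 1p + (-1)(1−p) = 2p − 1; against Counter: (-8)p + 5(1−p) = −13p + 5.
Setting these equal: 2p − 1 = −13p + 5 ⇒ 15p = 6 ⇒ p = 2/5, and the value is (2)·(2/5) − 1 = -1/5.
For the defender: with q = P(Hold), equating Left's and Center's payoffs gives 9q − 8 = −6q + 5 ⇒ q = 13/15.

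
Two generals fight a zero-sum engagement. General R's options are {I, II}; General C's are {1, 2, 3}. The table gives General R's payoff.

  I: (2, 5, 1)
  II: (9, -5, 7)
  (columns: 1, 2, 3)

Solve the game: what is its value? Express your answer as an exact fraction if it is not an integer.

Row minima: I → 1, II → -5; maximin = 1.
Column maxima: 1 → 9, 2 → 5, 3 → 7; minimax = 5.
1 ≠ 5, so there is no saddle point; optimal play is mixed.
1 is strictly dominated by 3 (it gives General R strictly more in every row), so General C never plays it.
On the remaining 2×2 (I, II vs 2, 3):
Let General R play I with probability p. Expected payoff against 2: 5p + (-5)(1−p) = 10p − 5; against 3: 1p + 7(1−p) = −6p + 7.
Setting these equal: 10p − 5 = −6p + 7 ⇒ 16p = 12 ⇒ p = 3/4, and the value is (10)·(3/4) − 5 = 5/2.
For General C: with q = P(2), equating I's and II's payoffs gives 4q + 1 = −12q + 7 ⇒ q = 3/8.

5/2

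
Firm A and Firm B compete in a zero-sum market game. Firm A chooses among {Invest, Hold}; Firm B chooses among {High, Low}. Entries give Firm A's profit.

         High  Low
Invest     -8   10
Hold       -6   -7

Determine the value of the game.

-116/19

Row minima: Invest → -8, Hold → -7; maximin = -7.
Column maxima: High → -6, Low → 10; minimax = -6.
-7 ≠ -6, so there is no saddle point; optimal play is mixed.
Let Firm A play Invest with probability p. Expected payoff against High: (-8)p + (-6)(1−p) = −2p − 6; against Low: 10p + (-7)(1−p) = 17p − 7.
Setting these equal: −2p − 6 = 17p − 7 ⇒ −19p = -1 ⇒ p = 1/19, and the value is (-2)·(1/19) − 6 = -116/19.
For Firm B: with q = P(High), equating Invest's and Hold's payoffs gives −18q + 10 = q − 7 ⇒ q = 17/19.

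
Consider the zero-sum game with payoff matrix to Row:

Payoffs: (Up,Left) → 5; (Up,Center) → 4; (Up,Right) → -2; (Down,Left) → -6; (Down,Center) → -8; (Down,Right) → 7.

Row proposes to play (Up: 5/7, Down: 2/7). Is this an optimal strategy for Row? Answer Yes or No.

Against Left this mix gives (5/7)·5 + (2/7)·(-6) = 13/7.
Against Center this mix gives (5/7)·4 + (2/7)·(-8) = 4/7.
Against Right this mix gives (5/7)·(-2) + (2/7)·7 = 4/7.
All of Column's active replies (Center, Right) yield 4/7, and no column does worse for Row. The mix makes Column indifferent and guarantees 4/7, so it is optimal.

Yes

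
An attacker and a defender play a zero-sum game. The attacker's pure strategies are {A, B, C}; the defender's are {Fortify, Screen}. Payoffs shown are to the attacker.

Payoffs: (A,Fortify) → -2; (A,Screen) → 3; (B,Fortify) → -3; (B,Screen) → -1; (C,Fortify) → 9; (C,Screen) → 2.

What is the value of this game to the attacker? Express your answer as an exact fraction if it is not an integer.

Row minima: A → -2, B → -3, C → 2; maximin = 2.
Column maxima: Fortify → 9, Screen → 3; minimax = 3.
2 ≠ 3, so there is no saddle point; optimal play is mixed.
B is strictly dominated by A, so the attacker never plays it.
On the remaining 2×2 (A, C vs Fortify, Screen):
Let the attacker play A with probability p. Expected payoff against Fortify: (-2)p + 9(1−p) = −11p + 9; against Screen: 3p + 2(1−p) = p + 2.
Setting these equal: −11p + 9 = p + 2 ⇒ −12p = -7 ⇒ p = 7/12, and the value is (-11)·(7/12) + 9 = 31/12.
For the defender: with q = P(Fortify), equating A's and C's payoffs gives −5q + 3 = 7q + 2 ⇒ q = 1/12.

31/12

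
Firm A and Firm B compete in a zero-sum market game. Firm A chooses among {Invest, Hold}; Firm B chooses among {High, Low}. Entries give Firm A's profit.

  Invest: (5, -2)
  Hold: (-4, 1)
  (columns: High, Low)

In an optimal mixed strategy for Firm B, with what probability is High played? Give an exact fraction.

Row minima: Invest → -2, Hold → -4; maximin = -2.
Column maxima: High → 5, Low → 1; minimax = 1.
-2 ≠ 1, so there is no saddle point; optimal play is mixed.
Let Firm A play Invest with probability p. Expected payoff against High: 5p + (-4)(1−p) = 9p − 4; against Low: (-2)p + 1(1−p) = −3p + 1.
Setting these equal: 9p − 4 = −3p + 1 ⇒ 12p = 5 ⇒ p = 5/12, and the value is (9)·(5/12) − 4 = -1/4.
For Firm B: with q = P(High), equating Invest's and Hold's payoffs gives 7q − 2 = −5q + 1 ⇒ q = 1/4.

1/4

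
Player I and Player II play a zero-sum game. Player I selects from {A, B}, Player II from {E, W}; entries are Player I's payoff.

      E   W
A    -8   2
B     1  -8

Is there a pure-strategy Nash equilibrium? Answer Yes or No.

Row minima: A → -8, B → -8; maximin = -8.
Column maxima: E → 1, W → 2; minimax = 1.
-8 ≠ 1, so no pure-strategy equilibrium exists.

No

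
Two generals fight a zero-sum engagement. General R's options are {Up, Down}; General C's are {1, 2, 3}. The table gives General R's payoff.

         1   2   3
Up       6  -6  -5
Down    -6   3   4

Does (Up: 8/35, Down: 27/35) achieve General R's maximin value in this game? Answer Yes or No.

Against 1 this mix gives (8/35)·6 + (27/35)·(-6) = -114/35.
Against 2 this mix gives (8/35)·(-6) + (27/35)·3 = 33/35.
Against 3 this mix gives (8/35)·(-5) + (27/35)·4 = 68/35.
General C will play 1, holding General R to -114/35. Shifting weight toward the row that does better against 1 would raise this floor (the equalizing mix achieves -6/7 against both 1 and 2), so the proposed strategy is not optimal.

No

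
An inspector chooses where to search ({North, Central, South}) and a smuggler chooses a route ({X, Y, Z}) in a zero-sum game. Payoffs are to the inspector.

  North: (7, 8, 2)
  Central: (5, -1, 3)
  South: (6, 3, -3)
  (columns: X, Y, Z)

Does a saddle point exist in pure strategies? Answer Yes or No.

Row minima: North → 2, Central → -1, South → -3; maximin = 2.
Column maxima: X → 7, Y → 8, Z → 3; minimax = 3.
2 ≠ 3, so no pure-strategy equilibrium exists.

No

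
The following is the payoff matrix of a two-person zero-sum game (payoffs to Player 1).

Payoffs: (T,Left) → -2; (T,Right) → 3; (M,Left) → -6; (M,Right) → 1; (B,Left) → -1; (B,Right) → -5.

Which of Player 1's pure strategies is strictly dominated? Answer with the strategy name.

T gives a strictly higher payoff than M against every column: -2 > -6, 3 > 1.
So M is strictly dominated and Player 1 never plays it.

M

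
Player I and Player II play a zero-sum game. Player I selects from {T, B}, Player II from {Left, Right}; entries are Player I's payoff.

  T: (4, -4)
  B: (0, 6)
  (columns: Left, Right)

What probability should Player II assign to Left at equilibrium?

Row minima: T → -4, B → 0; maximin = 0.
Column maxima: Left → 4, Right → 6; minimax = 4.
0 ≠ 4, so there is no saddle point; optimal play is mixed.
Let Player I play T with probability p. Expected payoff against Left: 4p + 0(1−p) = 4p; against Right: (-4)p + 6(1−p) = −10p + 6.
Setting these equal: 4p = −10p + 6 ⇒ 14p = 6 ⇒ p = 3/7, and the value is (4)·(3/7) = 12/7.
For Player II: with q = P(Left), equating T's and B's payoffs gives 8q − 4 = −6q + 6 ⇒ q = 5/7.

5/7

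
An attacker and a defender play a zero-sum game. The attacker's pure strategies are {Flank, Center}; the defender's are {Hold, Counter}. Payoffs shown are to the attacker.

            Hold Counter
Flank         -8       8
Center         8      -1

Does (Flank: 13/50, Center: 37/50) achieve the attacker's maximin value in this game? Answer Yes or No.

No

Against Hold this mix gives (13/50)·(-8) + (37/50)·8 = 96/25.
Against Counter this mix gives (13/50)·8 + (37/50)·(-1) = 67/50.
The defender will play Counter, holding the attacker to 67/50. Shifting weight toward the row that does better against Counter would raise this floor (the equalizing mix achieves 56/25 against both Counter and Hold), so the proposed strategy is not optimal.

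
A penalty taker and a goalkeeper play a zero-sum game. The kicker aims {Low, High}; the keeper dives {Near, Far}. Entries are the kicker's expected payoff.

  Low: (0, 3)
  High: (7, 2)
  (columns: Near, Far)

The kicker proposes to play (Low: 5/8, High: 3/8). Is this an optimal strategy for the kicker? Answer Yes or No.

Yes

Against Near this mix gives (5/8)·0 + (3/8)·7 = 21/8.
Against Far this mix gives (5/8)·3 + (3/8)·2 = 21/8.
All of the keeper's active replies (Near, Far) yield 21/8, and no column does worse for the kicker. The mix makes the keeper indifferent and guarantees 21/8, so it is optimal.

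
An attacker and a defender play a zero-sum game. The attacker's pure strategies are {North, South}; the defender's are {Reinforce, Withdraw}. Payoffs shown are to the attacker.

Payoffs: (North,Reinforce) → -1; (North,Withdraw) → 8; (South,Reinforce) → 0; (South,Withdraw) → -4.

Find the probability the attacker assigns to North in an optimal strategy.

Row minima: North → -1, South → -4; maximin = -1.
Column maxima: Reinforce → 0, Withdraw → 8; minimax = 0.
-1 ≠ 0, so there is no saddle point; optimal play is mixed.
Let the attacker play North with probability p. Expected payoff against Reinforce: (-1)p + 0(1−p) = −p; against Withdraw: 8p + (-4)(1−p) = 12p − 4.
Setting these equal: −p = 12p − 4 ⇒ −13p = -4 ⇒ p = 4/13, and the value is (-1)·(4/13) = -4/13.
For the defender: with q = P(Reinforce), equating North's and South's payoffs gives −9q + 8 = 4q − 4 ⇒ q = 12/13.

4/13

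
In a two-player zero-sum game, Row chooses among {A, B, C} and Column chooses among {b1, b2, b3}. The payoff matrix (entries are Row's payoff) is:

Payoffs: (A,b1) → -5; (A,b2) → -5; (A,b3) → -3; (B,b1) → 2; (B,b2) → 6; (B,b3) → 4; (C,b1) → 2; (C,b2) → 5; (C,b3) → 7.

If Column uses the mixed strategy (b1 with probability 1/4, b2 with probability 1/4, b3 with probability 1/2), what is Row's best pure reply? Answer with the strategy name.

C

Expected payoff of A: (1/4)·(-5) + (1/4)·(-5) + (1/2)·(-3) = -4.
Expected payoff of B: (1/4)·2 + (1/4)·6 + (1/2)·4 = 4.
Expected payoff of C: (1/4)·2 + (1/4)·5 + (1/2)·7 = 21/4.
The largest is 21/4, so Row's best response is C.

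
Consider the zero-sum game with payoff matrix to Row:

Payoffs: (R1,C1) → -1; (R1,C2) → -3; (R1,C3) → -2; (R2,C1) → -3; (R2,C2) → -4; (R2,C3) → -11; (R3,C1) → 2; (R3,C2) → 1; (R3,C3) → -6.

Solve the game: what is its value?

Row minima: R1 → -3, R2 → -11, R3 → -6; maximin = -3.
Column maxima: C1 → 2, C2 → 1, C3 → -2; minimax = -2.
-3 ≠ -2, so there is no saddle point; optimal play is mixed.
R2 is strictly dominated by R1, so Row never plays it.
C1 is strictly dominated by C2 (it gives Row strictly more in every row), so Column never plays it.
On the remaining 2×2 (R1, R3 vs C2, C3):
Let Row play R1 with probability p. Expected payoff against C2: (-3)p + 1(1−p) = −4p + 1; against C3: (-2)p + (-6)(1−p) = 4p − 6.
Setting these equal: −4p + 1 = 4p − 6 ⇒ −8p = -7 ⇒ p = 7/8, and the value is (-4)·(7/8) + 1 = -5/2.
For Column: with q = P(C2), equating R1's and R3's payoffs gives −q − 2 = 7q − 6 ⇒ q = 1/2.

-5/2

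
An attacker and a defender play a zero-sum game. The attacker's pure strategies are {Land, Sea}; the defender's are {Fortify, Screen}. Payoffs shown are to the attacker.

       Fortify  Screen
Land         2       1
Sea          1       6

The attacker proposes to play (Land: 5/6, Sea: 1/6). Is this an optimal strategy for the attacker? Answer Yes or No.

Against Fortify this mix gives (5/6)·2 + (1/6)·1 = 11/6.
Against Screen this mix gives (5/6)·1 + (1/6)·6 = 11/6.
All of the defender's active replies (Fortify, Screen) yield 11/6, and no column does worse for the attacker. The mix makes the defender indifferent and guarantees 11/6, so it is optimal.

Yes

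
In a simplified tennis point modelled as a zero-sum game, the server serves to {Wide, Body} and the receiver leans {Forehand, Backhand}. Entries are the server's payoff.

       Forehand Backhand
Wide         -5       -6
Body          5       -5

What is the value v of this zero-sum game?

Row minima: Wide → -6, Body → -5; maximin = -5.
Column maxima: Forehand → 5, Backhand → -5; minimax = -5.
Since maximin = minimax = -5, there is a saddle point and the value is -5.

-5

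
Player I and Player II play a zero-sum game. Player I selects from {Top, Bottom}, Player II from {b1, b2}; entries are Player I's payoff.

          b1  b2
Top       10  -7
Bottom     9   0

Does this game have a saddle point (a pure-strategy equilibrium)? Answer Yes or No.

Row minima: Top → -7, Bottom → 0; maximin = 0.
Column maxima: b1 → 10, b2 → 0; minimax = 0.
maximin = minimax = 0, so a saddle point exists.

Yes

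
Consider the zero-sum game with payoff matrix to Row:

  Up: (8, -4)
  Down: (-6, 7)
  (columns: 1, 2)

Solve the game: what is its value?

32/25

Row minima: Up → -4, Down → -6; maximin = -4.
Column maxima: 1 → 8, 2 → 7; minimax = 7.
-4 ≠ 7, so there is no saddle point; optimal play is mixed.
Let Row play Up with probability p. Expected payoff against 1: 8p + (-6)(1−p) = 14p − 6; against 2: (-4)p + 7(1−p) = −11p + 7.
Setting these equal: 14p − 6 = −11p + 7 ⇒ 25p = 13 ⇒ p = 13/25, and the value is (14)·(13/25) − 6 = 32/25.
For Column: with q = P(1), equating Up's and Down's payoffs gives 12q − 4 = −13q + 7 ⇒ q = 11/25.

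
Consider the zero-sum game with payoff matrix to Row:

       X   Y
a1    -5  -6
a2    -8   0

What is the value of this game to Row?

Row minima: a1 → -6, a2 → -8; maximin = -6.
Column maxima: X → -5, Y → 0; minimax = -5.
-6 ≠ -5, so there is no saddle point; optimal play is mixed.
Let Row play a1 with probability p. Expected payoff against X: (-5)p + (-8)(1−p) = 3p − 8; against Y: (-6)p + 0(1−p) = −6p.
Setting these equal: 3p − 8 = −6p ⇒ 9p = 8 ⇒ p = 8/9, and the value is (3)·(8/9) − 8 = -16/3.
For Column: with q = P(X), equating a1's and a2's payoffs gives q − 6 = −8q ⇒ q = 2/3.

-16/3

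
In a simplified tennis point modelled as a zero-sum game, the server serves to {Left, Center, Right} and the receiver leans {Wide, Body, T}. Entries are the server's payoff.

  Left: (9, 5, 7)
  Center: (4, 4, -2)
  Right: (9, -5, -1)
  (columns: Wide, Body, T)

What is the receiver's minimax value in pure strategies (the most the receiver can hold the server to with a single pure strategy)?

5

Column maxima: Wide → 9, Body → 5, T → 7.
The smallest of these is 5.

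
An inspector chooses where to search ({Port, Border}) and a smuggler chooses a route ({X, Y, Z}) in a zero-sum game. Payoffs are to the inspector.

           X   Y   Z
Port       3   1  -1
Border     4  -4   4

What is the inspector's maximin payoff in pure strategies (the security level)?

-1

Row minima: Port → -1, Border → -4.
The best of these is -1.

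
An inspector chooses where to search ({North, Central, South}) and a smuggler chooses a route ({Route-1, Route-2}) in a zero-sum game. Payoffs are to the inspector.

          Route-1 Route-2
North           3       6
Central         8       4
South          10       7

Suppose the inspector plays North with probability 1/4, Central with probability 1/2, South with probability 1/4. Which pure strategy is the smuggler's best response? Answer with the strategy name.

If the smuggler plays Route-1, the inspector's expected payoff is (1/4)·3 + (1/2)·8 + (1/4)·10 = 29/4.
If the smuggler plays Route-2, the inspector's expected payoff is (1/4)·6 + (1/2)·4 + (1/4)·7 = 21/4.
The smuggler minimizes the inspector's payoff; the smallest is 21/4, so the best response is Route-2.

Route-2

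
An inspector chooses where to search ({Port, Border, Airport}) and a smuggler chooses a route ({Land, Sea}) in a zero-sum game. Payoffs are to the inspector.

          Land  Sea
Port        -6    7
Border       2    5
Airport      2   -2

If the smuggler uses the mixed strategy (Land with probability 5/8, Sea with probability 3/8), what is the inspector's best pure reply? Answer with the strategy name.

Border

Expected payoff of Port: (5/8)·(-6) + (3/8)·7 = -9/8.
Expected payoff of Border: (5/8)·2 + (3/8)·5 = 25/8.
Expected payoff of Airport: (5/8)·2 + (3/8)·(-2) = 1/2.
The largest is 25/8, so the inspector's best response is Border.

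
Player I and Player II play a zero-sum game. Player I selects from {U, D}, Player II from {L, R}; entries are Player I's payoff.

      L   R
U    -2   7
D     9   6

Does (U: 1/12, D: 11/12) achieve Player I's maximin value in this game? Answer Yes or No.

Against L this mix gives (1/12)·(-2) + (11/12)·9 = 97/12.
Against R this mix gives (1/12)·7 + (11/12)·6 = 73/12.
Player II will play R, holding Player I to 73/12. Shifting weight toward the row that does better against R would raise this floor (the equalizing mix achieves 25/4 against both R and L), so the proposed strategy is not optimal.

No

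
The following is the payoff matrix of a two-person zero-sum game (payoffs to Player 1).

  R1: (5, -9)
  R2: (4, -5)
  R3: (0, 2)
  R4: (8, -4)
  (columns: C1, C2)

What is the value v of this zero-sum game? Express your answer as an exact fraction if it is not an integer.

Row minima: R1 → -9, R2 → -5, R3 → 0, R4 → -4; maximin = 0.
Column maxima: C1 → 8, C2 → 2; minimax = 2.
0 ≠ 2, so there is no saddle point; optimal play is mixed.
R1 is strictly dominated by R4, so Player 1 never plays it.
R2 is strictly dominated by R4, so Player 1 never plays it.
On the remaining 2×2 (R3, R4 vs C1, C2):
Let Player 1 play R3 with probability p. Expected payoff against C1: 0p + 8(1−p) = −8p + 8; against C2: 2p + (-4)(1−p) = 6p − 4.
Setting these equal: −8p + 8 = 6p − 4 ⇒ −14p = -12 ⇒ p = 6/7, and the value is (-8)·(6/7) + 8 = 8/7.
For Player 2: with q = P(C1), equating R3's and R4's payoffs gives −2q + 2 = 12q − 4 ⇒ q = 3/7.

8/7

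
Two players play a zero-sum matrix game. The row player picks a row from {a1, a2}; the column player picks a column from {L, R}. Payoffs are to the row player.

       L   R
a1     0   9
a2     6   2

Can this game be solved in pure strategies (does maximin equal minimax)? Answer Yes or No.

No

Row minima: a1 → 0, a2 → 2; maximin = 2.
Column maxima: L → 6, R → 9; minimax = 6.
2 ≠ 6, so no pure-strategy equilibrium exists.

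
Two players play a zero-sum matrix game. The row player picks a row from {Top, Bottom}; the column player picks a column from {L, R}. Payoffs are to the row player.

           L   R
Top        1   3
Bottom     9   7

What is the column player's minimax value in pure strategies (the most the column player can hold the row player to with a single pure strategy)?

Column maxima: L → 9, R → 7.
The smallest of these is 7.

7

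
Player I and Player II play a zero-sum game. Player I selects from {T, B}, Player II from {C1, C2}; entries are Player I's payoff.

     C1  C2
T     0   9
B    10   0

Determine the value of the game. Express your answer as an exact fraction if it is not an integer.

Row minima: T → 0, B → 0; maximin = 0.
Column maxima: C1 → 10, C2 → 9; minimax = 9.
0 ≠ 9, so there is no saddle point; optimal play is mixed.
Let Player I play T with probability p. Expected payoff against C1: 0p + 10(1−p) = −10p + 10; against C2: 9p + 0(1−p) = 9p.
Setting these equal: −10p + 10 = 9p ⇒ −19p = -10 ⇒ p = 10/19, and the value is (-10)·(10/19) + 10 = 90/19.
For Player II: with q = P(C1), equating T's and B's payoffs gives −9q + 9 = 10q ⇒ q = 9/19.

90/19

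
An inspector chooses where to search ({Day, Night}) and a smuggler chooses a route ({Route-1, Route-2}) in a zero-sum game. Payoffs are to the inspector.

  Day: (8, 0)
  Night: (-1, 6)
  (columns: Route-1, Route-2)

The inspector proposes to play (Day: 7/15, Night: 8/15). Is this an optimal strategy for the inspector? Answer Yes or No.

Against Route-1 this mix gives (7/15)·8 + (8/15)·(-1) = 16/5.
Against Route-2 this mix gives (7/15)·0 + (8/15)·6 = 16/5.
All of the smuggler's active replies (Route-1, Route-2) yield 16/5, and no column does worse for the inspector. The mix makes the smuggler indifferent and guarantees 16/5, so it is optimal.

Yes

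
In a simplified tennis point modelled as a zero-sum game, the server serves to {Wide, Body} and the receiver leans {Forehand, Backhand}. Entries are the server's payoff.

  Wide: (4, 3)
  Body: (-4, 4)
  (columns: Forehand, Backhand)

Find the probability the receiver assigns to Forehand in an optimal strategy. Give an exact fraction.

1/9

Row minima: Wide → 3, Body → -4; maximin = 3.
Column maxima: Forehand → 4, Backhand → 4; minimax = 4.
3 ≠ 4, so there is no saddle point; optimal play is mixed.
Let the server play Wide with probability p. Expected payoff against Forehand: 4p + (-4)(1−p) = 8p − 4; against Backhand: 3p + 4(1−p) = −p + 4.
Setting these equal: 8p − 4 = −p + 4 ⇒ 9p = 8 ⇒ p = 8/9, and the value is (8)·(8/9) − 4 = 28/9.
For the receiver: with q = P(Forehand), equating Wide's and Body's payoffs gives q + 3 = −8q + 4 ⇒ q = 1/9.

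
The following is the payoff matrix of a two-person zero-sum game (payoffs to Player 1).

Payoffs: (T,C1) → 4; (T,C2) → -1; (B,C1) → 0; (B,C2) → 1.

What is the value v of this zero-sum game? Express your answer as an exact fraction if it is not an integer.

2/3

Row minima: T → -1, B → 0; maximin = 0.
Column maxima: C1 → 4, C2 → 1; minimax = 1.
0 ≠ 1, so there is no saddle point; optimal play is mixed.
Let Player 1 play T with probability p. Expected payoff against C1: 4p + 0(1−p) = 4p; against C2: (-1)p + 1(1−p) = −2p + 1.
Setting these equal: 4p = −2p + 1 ⇒ 6p = 1 ⇒ p = 1/6, and the value is (4)·(1/6) = 2/3.
For Player 2: with q = P(C1), equating T's and B's payoffs gives 5q − 1 = −q + 1 ⇒ q = 1/3.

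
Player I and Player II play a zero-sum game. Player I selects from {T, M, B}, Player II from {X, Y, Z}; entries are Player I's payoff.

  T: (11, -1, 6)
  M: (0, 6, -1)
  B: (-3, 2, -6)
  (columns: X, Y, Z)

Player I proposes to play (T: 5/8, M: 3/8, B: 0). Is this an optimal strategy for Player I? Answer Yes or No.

No

Against X this mix gives (5/8)·11 + (3/8)·0 = 55/8.
Against Y this mix gives (5/8)·(-1) + (3/8)·6 = 13/8.
Against Z this mix gives (5/8)·6 + (3/8)·(-1) = 27/8.
Player II will play Y, holding Player I to 13/8. Shifting weight toward the row that does better against Y would raise this floor (the equalizing mix achieves 5/2 against both Y and Z), so the proposed strategy is not optimal.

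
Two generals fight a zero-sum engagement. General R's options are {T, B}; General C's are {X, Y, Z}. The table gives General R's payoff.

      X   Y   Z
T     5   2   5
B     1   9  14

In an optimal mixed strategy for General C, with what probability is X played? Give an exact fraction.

Row minima: T → 2, B → 1; maximin = 2.
Column maxima: X → 5, Y → 9, Z → 14; minimax = 5.
2 ≠ 5, so there is no saddle point; optimal play is mixed.
Z is strictly dominated by Y (it gives General R strictly more in every row), so General C never plays it.
On the remaining 2×2 (T, B vs X, Y):
Let General R play T with probability p. Expected payoff against X: 5p + 1(1−p) = 4p + 1; against Y: 2p + 9(1−p) = −7p + 9.
Setting these equal: 4p + 1 = −7p + 9 ⇒ 11p = 8 ⇒ p = 8/11, and the value is (4)·(8/11) + 1 = 43/11.
For General C: with q = P(X), equating T's and B's payoffs gives 3q + 2 = −8q + 9 ⇒ q = 7/11.

7/11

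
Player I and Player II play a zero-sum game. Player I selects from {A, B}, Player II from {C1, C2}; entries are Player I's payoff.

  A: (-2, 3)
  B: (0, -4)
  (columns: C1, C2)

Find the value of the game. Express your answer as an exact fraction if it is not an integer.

-8/9

Row minima: A → -2, B → -4; maximin = -2.
Column maxima: C1 → 0, C2 → 3; minimax = 0.
-2 ≠ 0, so there is no saddle point; optimal play is mixed.
Let Player I play A with probability p. Expected payoff against C1: (-2)p + 0(1−p) = −2p; against C2: 3p + (-4)(1−p) = 7p − 4.
Setting these equal: −2p = 7p − 4 ⇒ −9p = -4 ⇒ p = 4/9, and the value is (-2)·(4/9) = -8/9.
For Player II: with q = P(C1), equating A's and B's payoffs gives −5q + 3 = 4q − 4 ⇒ q = 7/9.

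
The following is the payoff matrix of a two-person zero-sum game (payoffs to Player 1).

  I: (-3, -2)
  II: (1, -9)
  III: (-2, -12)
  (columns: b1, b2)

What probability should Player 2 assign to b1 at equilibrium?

7/11

Row minima: I → -3, II → -9, III → -12; maximin = -3.
Column maxima: b1 → 1, b2 → -2; minimax = -2.
-3 ≠ -2, so there is no saddle point; optimal play is mixed.
III is strictly dominated by II, so Player 1 never plays it.
On the remaining 2×2 (I, II vs b1, b2):
Let Player 1 play I with probability p. Expected payoff against b1: (-3)p + 1(1−p) = −4p + 1; against b2: (-2)p + (-9)(1−p) = 7p − 9.
Setting these equal: −4p + 1 = 7p − 9 ⇒ −11p = -10 ⇒ p = 10/11, and the value is (-4)·(10/11) + 1 = -29/11.
For Player 2: with q = P(b1), equating I's and II's payoffs gives −q − 2 = 10q − 9 ⇒ q = 7/11.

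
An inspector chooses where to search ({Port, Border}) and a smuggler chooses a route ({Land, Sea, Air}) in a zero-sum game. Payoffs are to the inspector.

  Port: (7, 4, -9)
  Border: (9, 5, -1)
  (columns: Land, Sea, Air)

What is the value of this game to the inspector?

-1

Row minima: Port → -9, Border → -1; maximin = -1.
Column maxima: Land → 9, Sea → 5, Air → -1; minimax = -1.
Since maximin = minimax = -1, there is a saddle point and the value is -1.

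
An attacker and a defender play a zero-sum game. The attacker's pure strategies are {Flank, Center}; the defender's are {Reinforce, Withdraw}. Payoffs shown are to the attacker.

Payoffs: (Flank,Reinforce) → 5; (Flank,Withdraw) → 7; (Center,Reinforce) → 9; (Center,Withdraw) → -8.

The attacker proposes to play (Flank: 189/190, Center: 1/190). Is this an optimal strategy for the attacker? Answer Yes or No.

No

Against Reinforce this mix gives (189/190)·5 + (1/190)·9 = 477/95.
Against Withdraw this mix gives (189/190)·7 + (1/190)·(-8) = 263/38.
The defender will play Reinforce, holding the attacker to 477/95. Shifting weight toward the row that does better against Reinforce would raise this floor (the equalizing mix achieves 103/19 against both Reinforce and Withdraw), so the proposed strategy is not optimal.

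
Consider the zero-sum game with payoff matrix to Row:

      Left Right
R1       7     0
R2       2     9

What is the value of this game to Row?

9/2

Row minima: R1 → 0, R2 → 2; maximin = 2.
Column maxima: Left → 7, Right → 9; minimax = 7.
2 ≠ 7, so there is no saddle point; optimal play is mixed.
Let Row play R1 with probability p. Expected payoff against Left: 7p + 2(1−p) = 5p + 2; against Right: 0p + 9(1−p) = −9p + 9.
Setting these equal: 5p + 2 = −9p + 9 ⇒ 14p = 7 ⇒ p = 1/2, and the value is (5)·(1/2) + 2 = 9/2.
For Column: with q = P(Left), equating R1's and R2's payoffs gives 7q = −7q + 9 ⇒ q = 9/14.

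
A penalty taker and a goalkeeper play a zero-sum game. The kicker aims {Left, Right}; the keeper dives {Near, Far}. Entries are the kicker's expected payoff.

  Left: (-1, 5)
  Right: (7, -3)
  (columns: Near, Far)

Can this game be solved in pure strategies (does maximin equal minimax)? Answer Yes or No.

Row minima: Left → -1, Right → -3; maximin = -1.
Column maxima: Near → 7, Far → 5; minimax = 5.
-1 ≠ 5, so no pure-strategy equilibrium exists.

No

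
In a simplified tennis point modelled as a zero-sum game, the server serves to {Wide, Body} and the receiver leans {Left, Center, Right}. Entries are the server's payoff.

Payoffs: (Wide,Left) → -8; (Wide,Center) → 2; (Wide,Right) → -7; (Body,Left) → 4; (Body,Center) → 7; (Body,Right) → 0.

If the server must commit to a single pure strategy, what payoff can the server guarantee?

0

Row minima: Wide → -8, Body → 0.
The best of these is 0.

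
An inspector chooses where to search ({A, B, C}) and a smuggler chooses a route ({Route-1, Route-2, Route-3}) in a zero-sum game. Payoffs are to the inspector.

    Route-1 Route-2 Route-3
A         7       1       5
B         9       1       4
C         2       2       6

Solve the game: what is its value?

Row minima: A → 1, B → 1, C → 2; maximin = 2.
Column maxima: Route-1 → 9, Route-2 → 2, Route-3 → 6; minimax = 2.
Since maximin = minimax = 2, there is a saddle point and the value is 2.

2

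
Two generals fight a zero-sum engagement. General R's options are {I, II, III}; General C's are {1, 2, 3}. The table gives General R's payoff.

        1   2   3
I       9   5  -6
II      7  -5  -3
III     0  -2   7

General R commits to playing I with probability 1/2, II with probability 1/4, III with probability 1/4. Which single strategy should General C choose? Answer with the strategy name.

3

If General C plays 1, General R's expected payoff is (1/2)·9 + (1/4)·7 + (1/4)·0 = 25/4.
If General C plays 2, General R's expected payoff is (1/2)·5 + (1/4)·(-5) + (1/4)·(-2) = 3/4.
If General C plays 3, General R's expected payoff is (1/2)·(-6) + (1/4)·(-3) + (1/4)·7 = -2.
General C minimizes General R's payoff; the smallest is -2, so the best response is 3.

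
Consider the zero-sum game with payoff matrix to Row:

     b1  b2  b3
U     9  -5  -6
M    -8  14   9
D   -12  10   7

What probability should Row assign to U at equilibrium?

17/32

Row minima: U → -6, M → -8, D → -12; maximin = -6.
Column maxima: b1 → 9, b2 → 14, b3 → 9; minimax = 9.
-6 ≠ 9, so there is no saddle point; optimal play is mixed.
D is strictly dominated by M, so Row never plays it.
b2 is strictly dominated by b3 (it gives Row strictly more in every row), so Column never plays it.
On the remaining 2×2 (U, M vs b1, b3):
Let Row play U with probability p. Expected payoff against b1: 9p + (-8)(1−p) = 17p − 8; against b3: (-6)p + 9(1−p) = −15p + 9.
Setting these equal: 17p − 8 = −15p + 9 ⇒ 32p = 17 ⇒ p = 17/32, and the value is (17)·(17/32) − 8 = 33/32.
For Column: with q = P(b1), equating U's and M's payoffs gives 15q − 6 = −17q + 9 ⇒ q = 15/32.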